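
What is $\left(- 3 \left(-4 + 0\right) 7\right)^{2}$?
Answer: $7056$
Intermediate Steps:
$\left(- 3 \left(-4 + 0\right) 7\right)^{2} = \left(\left(-3\right) \left(-4\right) 7\right)^{2} = \left(12 \cdot 7\right)^{2} = 84^{2} = 7056$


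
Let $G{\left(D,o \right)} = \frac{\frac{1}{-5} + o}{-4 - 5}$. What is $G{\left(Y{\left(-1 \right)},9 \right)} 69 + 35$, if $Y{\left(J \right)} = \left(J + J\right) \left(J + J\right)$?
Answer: $- \frac{487}{15} \approx -32.467$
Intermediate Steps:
$Y{\left(J \right)} = 4 J^{2}$ ($Y{\left(J \right)} = 2 J 2 J = 4 J^{2}$)
$G{\left(D,o \right)} = \frac{1}{45} - \frac{o}{9}$ ($G{\left(D,o \right)} = \frac{- \frac{1}{5} + o}{-4 - 5} = \frac{- \frac{1}{5} + o}{-9} = \left(- \frac{1}{5} + o\right) \left(- \frac{1}{9}\right) = \frac{1}{45} - \frac{o}{9}$)
$G{\left(Y{\left(-1 \right)},9 \right)} 69 + 35 = \left(\frac{1}{45} - 1\right) 69 + 35 = \left(- \frac{44}{45}\right) 69 + 35 = - \frac{1012}{15} + 35 = - \frac{487}{15}$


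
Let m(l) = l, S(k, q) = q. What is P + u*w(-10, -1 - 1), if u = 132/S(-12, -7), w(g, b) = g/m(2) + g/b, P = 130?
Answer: 130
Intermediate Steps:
w(g, b) = g/2 + g/b
u = -132/7 (u = 132/(-7) = 132*(-1/7) = -132/7 ≈ -18.857)
P + u*w(-10, -1 - 1) = 130 - 132*((1/2)*(-10) - 10/(-1 - 1))/7 = 130 - 132*(-5 - 10/(-2))/7 = 130 - 132*(-5 - 10*(-1/2))/7 = 130 - 132*(-5 + 5)/7 = 130 - 132/7*0 = 130 + 0 = 130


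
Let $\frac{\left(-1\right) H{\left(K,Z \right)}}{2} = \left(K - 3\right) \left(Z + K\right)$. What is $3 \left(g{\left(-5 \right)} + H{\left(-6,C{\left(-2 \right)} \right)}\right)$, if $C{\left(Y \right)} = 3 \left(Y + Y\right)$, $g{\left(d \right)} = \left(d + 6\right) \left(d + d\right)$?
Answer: $-1002$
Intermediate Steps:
$g{\left(d \right)} = 2 d \left(6 + d\right)$ ($g{\left(d \right)} = \left(6 + d\right) 2 d = 2 d \left(6 + d\right)$)
$C{\left(Y \right)} = 6 Y$ ($C{\left(Y \right)} = 3 \cdot 2 Y = 6 Y$)
$H{\left(K,Z \right)} = - 2 \left(-3 + K\right) \left(K + Z\right)$ ($H{\left(K,Z \right)} = - 2 \left(K - 3\right) \left(Z + K\right) = - 2 \left(-3 + K\right) \left(K + Z\right)$)
$3 \left(g{\left(-5 \right)} + H{\left(-6,C{\left(-2 \right)} \right)}\right) = 3 \left(2 \left(-5\right) \left(6 - 5\right) + \left(- 2 \left(-6\right)^{2} + 6 \left(-6\right) + 6 \cdot 6 \left(-2\right) - - 12 \cdot 6 \left(-2\right)\right)\right) = 3 \left(2 \left(-5\right) 1 - \left(180 + 144\right)\right) = 3 \left(-10 - 324\right) = 3 \left(-334\right) = -1002$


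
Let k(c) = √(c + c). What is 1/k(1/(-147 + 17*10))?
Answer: √46/2 ≈ 3.3912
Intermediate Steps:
k(c) = √2*√c (k(c) = √(2*c) = √2*√c)
1/k(1/(-147 + 17*10)) = 1/(√2*√(1/(-147 + 17*10))) = 1/(√2*√(1/(-147 + 170))) = 1/(√2*√(1/23)) = 1/(√2*(√23/23)) = 1/(√46/23) = √46/2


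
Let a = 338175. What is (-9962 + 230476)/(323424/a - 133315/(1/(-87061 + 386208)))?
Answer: -8285813550/1498520395074439 ≈ -5.5293e-6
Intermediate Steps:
(-9962 + 230476)/(323424/a - 133315/(1/(-87061 + 386208))) = (-9962 + 230476)/(323424/338175 - 133315/(1/(-87061 + 386208))) = 220514/(323424*(1/338175) - 133315/(1/299147)) = 220514/(35936/37575 - 133315/1/299147) = 220514/(35936/37575 - 133315*299147) = 220514/(35936/37575 - 39880782305) = 220514/(-1498520395074439/37575) = 220514*(-37575/1498520395074439) = -8285813550/1498520395074439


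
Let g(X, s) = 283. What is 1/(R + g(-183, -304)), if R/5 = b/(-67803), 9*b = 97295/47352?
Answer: 28895468904/8177417213357 ≈ 0.0035336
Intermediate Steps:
b = 97295/426168 (b = (97295/47352)/9 = (97295*(1/47352))/9 = (⅑)*(97295/47352) = 97295/426168 ≈ 0.22830)
R = -486475/28895468904 (R = 5*((97295/426168)/(-67803)) = 5*((97295/426168)*(-1/67803)) = 5*(-97295/28895468904) = -486475/28895468904 ≈ -1.6836e-5)
1/(R + g(-183, -304)) = 1/(-486475/28895468904 + 283) = 1/(8177417213357/28895468904) = 28895468904/8177417213357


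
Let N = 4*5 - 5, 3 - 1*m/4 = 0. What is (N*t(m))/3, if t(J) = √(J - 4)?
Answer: 10*√2 ≈ 14.142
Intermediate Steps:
m = 12 (m = 12 - 4*0 = 12 + 0 = 12)
N = 15 (N = 20 - 5 = 15)
t(J) = √(-4 + J)
(N*t(m))/3 = (15*√(-4 + 12))/3 = (15*√8)*(⅓) = (15*(2*√2))*(⅓) = (30*√2)*(⅓) = 10*√2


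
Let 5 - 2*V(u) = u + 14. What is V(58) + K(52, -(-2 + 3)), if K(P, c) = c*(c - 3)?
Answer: -59/2 ≈ -29.500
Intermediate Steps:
V(u) = -9/2 - u/2 (V(u) = 5/2 - (u + 14)/2 = 5/2 - (14 + u)/2 = 5/2 + (-7 - u/2) = -9/2 - u/2)
K(P, c) = c*(-3 + c)
V(58) + K(52, -(-2 + 3)) = (-9/2 - 1/2*58) + (-(-2 + 3))*(-3 - (-2 + 3)) = (-9/2 - 29) + (-1*1)*(-3 - 1*1) = -67/2 - (-3 - 1) = -67/2 - 1*(-4) = -67/2 + 4 = -59/2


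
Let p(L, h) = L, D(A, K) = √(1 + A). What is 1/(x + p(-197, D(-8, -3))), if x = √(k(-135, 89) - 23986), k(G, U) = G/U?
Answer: -89/28370 - I*√190005121/5588890 ≈ -0.0031371 - 0.0024664*I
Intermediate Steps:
x = I*√190005121/89 (x = √(-135/89 - 23986) = √(-2134889/89) = I*√190005121/89 ≈ 154.88*I)
1/(x + p(-197, D(-8, -3))) = 1/(I*√190005121/89 - 197) = 1/(-197 + I*√190005121/89)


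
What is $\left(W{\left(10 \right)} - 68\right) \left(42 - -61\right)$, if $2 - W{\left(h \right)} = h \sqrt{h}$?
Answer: $-6798 - 1030 \sqrt{10} \approx -10055.0$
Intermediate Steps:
$W{\left(h \right)} = 2 - h^{\frac{3}{2}}$ ($W{\left(h \right)} = 2 - h \sqrt{h} = 2 - h^{\frac{3}{2}}$)
$\left(W{\left(10 \right)} - 68\right) \left(42 - -61\right) = \left(\left(2 - 10^{\frac{3}{2}}\right) - 68\right) \left(42 - -61\right) = \left(\left(2 - 10 \sqrt{10}\right) - 68\right) \left(42 + 61\right) = \left(\left(2 - 10 \sqrt{10}\right) - 68\right) 103 = \left(-66 - 10 \sqrt{10}\right) 103 = -6798 - 1030 \sqrt{10}$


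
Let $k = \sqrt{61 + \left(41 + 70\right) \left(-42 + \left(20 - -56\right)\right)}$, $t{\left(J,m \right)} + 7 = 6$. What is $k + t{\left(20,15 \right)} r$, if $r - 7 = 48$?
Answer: $-55 + \sqrt{3835} \approx 6.9274$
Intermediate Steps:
$r = 55$ ($r = 7 + 48 = 55$)
$t{\left(J,m \right)} = -1$ ($t{\left(J,m \right)} = -7 + 6 = -1$)
$k = \sqrt{3835}$ ($k = \sqrt{61 + 111 \left(-42 + \left(20 + 56\right)\right)} = \sqrt{61 + 111 \left(-42 + 76\right)} = \sqrt{61 + 111 \cdot 34} = \sqrt{61 + 3774} = \sqrt{3835} \approx 61.927$)
$k + t{\left(20,15 \right)} r = \sqrt{3835} - 55 = -55 + \sqrt{3835}$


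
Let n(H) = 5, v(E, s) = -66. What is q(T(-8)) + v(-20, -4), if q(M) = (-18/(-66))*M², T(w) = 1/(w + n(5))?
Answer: -2177/33 ≈ -65.970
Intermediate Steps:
T(w) = 1/(5 + w) (T(w) = 1/(w + 5) = 1/(5 + w))
q(M) = 3*M²/11 (q(M) = (-18*(-1/66))*M² = 3*M²/11)
q(T(-8)) + v(-20, -4) = 3*(1/(5 - 8))²/11 - 66 = 3*(1/(-3))²/11 - 66 = 3*(-⅓)²/11 - 66 = (3/11)*(⅑) - 66 = 1/33 - 66 = -2177/33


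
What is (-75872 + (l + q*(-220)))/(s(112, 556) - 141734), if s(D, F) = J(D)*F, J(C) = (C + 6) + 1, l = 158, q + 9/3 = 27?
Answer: 13499/12595 ≈ 1.0718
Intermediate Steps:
q = 24 (q = -3 + 27 = 24)
J(C) = 7 + C (J(C) = (6 + C) + 1 = 7 + C)
s(D, F) = F*(7 + D) (s(D, F) = (7 + D)*F = F*(7 + D))
(-75872 + (l + q*(-220)))/(s(112, 556) - 141734) = (-75872 + (158 + 24*(-220)))/(556*(7 + 112) - 141734) = (-75872 + (158 - 5280))/(556*119 - 141734) = (-75872 - 5122)/(66164 - 141734) = -80994/(-75570) = -80994*(-1/75570) = 13499/12595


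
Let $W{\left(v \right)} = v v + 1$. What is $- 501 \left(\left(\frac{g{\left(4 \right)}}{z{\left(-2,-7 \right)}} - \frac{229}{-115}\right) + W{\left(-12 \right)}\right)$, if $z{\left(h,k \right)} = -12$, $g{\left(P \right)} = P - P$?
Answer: $- \frac{8468904}{115} \approx -73643.0$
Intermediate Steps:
$g{\left(P \right)} = 0$
$W{\left(v \right)} = 1 + v^{2}$ ($W{\left(v \right)} = v^{2} + 1 = 1 + v^{2}$)
$- 501 \left(\left(\frac{g{\left(4 \right)}}{z{\left(-2,-7 \right)}} - \frac{229}{-115}\right) + W{\left(-12 \right)}\right) = - 501 \left(\left(\frac{0}{-12} - \frac{229}{-115}\right) + \left(1 + \left(-12\right)^{2}\right)\right) = - 501 \left(\left(0 \left(- \frac{1}{12}\right) - - \frac{229}{115}\right) + \left(1 + 144\right)\right) = - 501 \left(\left(0 + \frac{229}{115}\right) + 145\right) = - 501 \left(\frac{229}{115} + 145\right) = \left(-501\right) \frac{16904}{115} = - \frac{8468904}{115}$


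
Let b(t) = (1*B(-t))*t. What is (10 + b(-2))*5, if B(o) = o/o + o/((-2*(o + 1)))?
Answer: 130/3 ≈ 43.333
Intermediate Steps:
B(o) = 1 + o/(-2 - 2*o) (B(o) = 1 + o/((-2*(1 + o))) = 1 + o/(-2 - 2*o))
b(t) = t*(2 - t)/(2*(1 - t)) (b(t) = (1*((2 - t)/(2*(1 - t))))*t = ((2 - t)/(2*(1 - t)))*t = t*(2 - t)/(2*(1 - t)))
(10 + b(-2))*5 = (10 + (½)*(-2)*(-2 - 2)/(-1 - 2))*5 = (10 + (½)*(-2)*(-4)/(-3))*5 = (10 + (½)*(-2)*(-⅓)*(-4))*5 = (10 - 4/3)*5 = (26/3)*5 = 130/3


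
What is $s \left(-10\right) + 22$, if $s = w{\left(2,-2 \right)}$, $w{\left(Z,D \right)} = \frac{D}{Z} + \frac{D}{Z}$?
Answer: $42$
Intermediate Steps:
$w{\left(Z,D \right)} = \frac{2 D}{Z}$
$s = -2$ ($s = 2 \left(-2\right) \frac{1}{2} = -2$)
$s \left(-10\right) + 22 = \left(-2\right) \left(-10\right) + 22 = 20 + 22 = 42$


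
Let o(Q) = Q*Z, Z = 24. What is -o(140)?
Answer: -3360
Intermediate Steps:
o(Q) = 24*Q (o(Q) = Q*24 = 24*Q)
-o(140) = -24*140 = -1*3360 = -3360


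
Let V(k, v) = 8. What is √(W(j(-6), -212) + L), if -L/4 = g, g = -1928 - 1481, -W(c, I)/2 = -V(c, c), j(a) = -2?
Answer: 2*√3413 ≈ 116.84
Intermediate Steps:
W(c, I) = 16 (W(c, I) = -(-2)*8 = -2*(-8) = 16)
g = -3409
L = 13636 (L = -4*(-3409) = 13636)
√(W(j(-6), -212) + L) = √(16 + 13636) = √13652 = 2*√3413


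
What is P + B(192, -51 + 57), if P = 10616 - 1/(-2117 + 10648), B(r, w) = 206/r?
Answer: 8695127813/818976 ≈ 10617.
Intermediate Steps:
P = 90565095/8531 (P = 10616 - 1/8531 = 90565095/8531 ≈ 10616.)
P + B(192, -51 + 57) = 90565095/8531 + 206/192 = 90565095/8531 + 206*(1/192) = 90565095/8531 + 103/96 = 8695127813/818976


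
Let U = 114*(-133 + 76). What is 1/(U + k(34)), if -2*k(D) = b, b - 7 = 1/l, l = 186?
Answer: -372/2418559 ≈ -0.00015381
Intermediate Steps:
U = -6498 (U = 114*(-57) = -6498)
b = 1303/186 (b = 7 + 1/186 = 1303/186 ≈ 7.0054)
k(D) = -1303/372 (k(D) = -½*1303/186 = -1303/372)
1/(U + k(34)) = 1/(-6498 - 1303/372) = 1/(-2418559/372) = -372/2418559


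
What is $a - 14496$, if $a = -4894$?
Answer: $-19390$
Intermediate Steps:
$a - 14496 = -4894 - 14496 = -19390$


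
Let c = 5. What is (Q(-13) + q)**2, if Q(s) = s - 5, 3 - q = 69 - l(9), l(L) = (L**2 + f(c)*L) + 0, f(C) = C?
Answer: 1764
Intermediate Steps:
l(L) = L**2 + 5*L (l(L) = (L**2 + 5*L) + 0 = L**2 + 5*L)
q = 60 (q = 3 - (69 - 9*(5 + 9)) = 3 - (69 - 9*14) = 3 - (69 - 1*126) = 3 - (69 - 126) = 3 - 1*(-57) = 3 + 57 = 60)
Q(s) = -5 + s
(Q(-13) + q)**2 = ((-5 - 13) + 60)**2 = (-18 + 60)**2 = 42**2 = 1764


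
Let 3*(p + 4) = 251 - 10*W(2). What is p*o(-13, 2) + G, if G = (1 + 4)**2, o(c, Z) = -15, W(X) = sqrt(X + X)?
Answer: -1070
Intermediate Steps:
W(X) = sqrt(2)*sqrt(X) (W(X) = sqrt(2*X) = sqrt(2)*sqrt(X))
G = 25 (G = 5**2 = 25)
p = 73 (p = -4 + (251 - 10*sqrt(2)*sqrt(2))/3 = -4 + (251 - 10*2)/3 = -4 + (251 - 1*20)/3 = -4 + (251 - 20)/3 = -4 + (1/3)*231 = -4 + 77 = 73)
p*o(-13, 2) + G = 73*(-15) + 25 = -1095 + 25 = -1070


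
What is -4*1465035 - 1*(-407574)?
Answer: -5452566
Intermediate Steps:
-4*1465035 - 1*(-407574) = -5860140 + 407574 = -5452566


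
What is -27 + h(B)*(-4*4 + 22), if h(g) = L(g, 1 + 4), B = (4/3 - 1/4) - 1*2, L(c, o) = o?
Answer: 3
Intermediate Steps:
B = -11/12 (B = (4*(⅓) - 1*¼) - 2 = (4/3 - ¼) - 2 = 13/12 - 2 = -11/12 ≈ -0.91667)
h(g) = 5 (h(g) = 1 + 4 = 5)
-27 + h(B)*(-4*4 + 22) = -27 + 5*(-4*4 + 22) = -27 + 5*(-16 + 22) = -27 + 5*6 = -27 + 30 = 3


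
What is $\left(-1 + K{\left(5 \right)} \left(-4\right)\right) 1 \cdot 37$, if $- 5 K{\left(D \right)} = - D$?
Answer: $-185$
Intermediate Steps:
$K{\left(D \right)} = \frac{D}{5}$ ($K{\left(D \right)} = - \frac{\left(-1\right) D}{5} = \frac{D}{5}$)
$\left(-1 + K{\left(5 \right)} \left(-4\right)\right) 1 \cdot 37 = \left(-1 + \frac{1}{5} \cdot 5 \left(-4\right)\right) 1 \cdot 37 = \left(-1 + 1 \left(-4\right)\right) 1 \cdot 37 = \left(-1 - 4\right) 1 \cdot 37 = \left(-5\right) 1 \cdot 37 = \left(-5\right) 37 = -185$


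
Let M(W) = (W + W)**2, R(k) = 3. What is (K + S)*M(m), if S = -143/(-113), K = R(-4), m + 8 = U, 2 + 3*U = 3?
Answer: 1019912/1017 ≈ 1002.9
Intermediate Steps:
U = 1/3 (U = -2/3 + (1/3)*3 = -2/3 + 1 = 1/3 ≈ 0.33333)
m = -23/3 (m = -8 + 1/3 = -23/3 ≈ -7.6667)
K = 3
S = 143/113 (S = -143*(-1/113) = 143/113 ≈ 1.2655)
M(W) = 4*W**2 (M(W) = (2*W)**2 = 4*W**2)
(K + S)*M(m) = (3 + 143/113)*(4*(-23/3)**2) = 482*(4*(529/9))/113 = (482/113)*(2116/9) = 1019912/1017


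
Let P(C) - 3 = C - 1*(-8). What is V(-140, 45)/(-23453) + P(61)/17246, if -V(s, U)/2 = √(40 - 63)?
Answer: 36/8623 + 2*I*√23/23453 ≈ 0.0041749 + 0.00040897*I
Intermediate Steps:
V(s, U) = -2*I*√23 (V(s, U) = -2*√(40 - 63) = -2*I*√23)
P(C) = 11 + C (P(C) = 3 + (C - 1*(-8)) = 3 + (C + 8) = 3 + (8 + C) = 11 + C)
V(-140, 45)/(-23453) + P(61)/17246 = -2*I*√23/(-23453) + (11 + 61)/17246 = -2*I*√23*(-1/23453) + 72*(1/17246) = 2*I*√23/23453 + 36/8623 = 36/8623 + 2*I*√23/23453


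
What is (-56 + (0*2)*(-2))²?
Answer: 3136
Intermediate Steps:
(-56 + (0*2)*(-2))² = (-56 + 0*(-2))² = (-56 + 0)² = (-56)² = 3136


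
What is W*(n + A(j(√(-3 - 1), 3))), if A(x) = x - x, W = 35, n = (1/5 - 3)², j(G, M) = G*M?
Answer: 1372/5 ≈ 274.40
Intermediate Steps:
n = 196/25 (n = (⅕ - 3)² = (-14/5)² = 196/25 ≈ 7.8400)
A(x) = 0
W*(n + A(j(√(-3 - 1), 3))) = 35*(196/25 + 0) = 35*(196/25) = 1372/5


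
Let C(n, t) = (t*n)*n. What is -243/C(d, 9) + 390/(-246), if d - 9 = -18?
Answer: -236/123 ≈ -1.9187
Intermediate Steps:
d = -9 (d = 9 - 18 = -9)
C(n, t) = t*n**2 (C(n, t) = (n*t)*n = t*n**2)
-243/C(d, 9) + 390/(-246) = -243/(9*(-9)**2) + 390/(-246) = -243/(9*81) + 390*(-1/246) = -243/729 - 65/41 = -243*1/729 - 65/41 = -1/3 - 65/41 = -236/123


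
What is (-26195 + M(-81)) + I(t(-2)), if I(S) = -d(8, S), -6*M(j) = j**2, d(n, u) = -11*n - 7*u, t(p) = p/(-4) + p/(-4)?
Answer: -54387/2 ≈ -27194.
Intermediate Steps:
t(p) = -p/2 (t(p) = p*(-1/4) + p*(-1/4) = -p/4 - p/4 = -p/2)
M(j) = -j**2/6
I(S) = 88 + 7*S (I(S) = -(-11*8 - 7*S) = -(-88 - 7*S) = 88 + 7*S)
(-26195 + M(-81)) + I(t(-2)) = (-26195 - 1/6*(-81)**2) + (88 + 7*(-1/2*(-2))) = (-26195 - 1/6*6561) + (88 + 7*1) = (-26195 - 2187/2) + (88 + 7) = -54577/2 + 95 = -54387/2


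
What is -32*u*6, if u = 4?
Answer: -768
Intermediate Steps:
-32*u*6 = -32*4*6 = -128*6 = -768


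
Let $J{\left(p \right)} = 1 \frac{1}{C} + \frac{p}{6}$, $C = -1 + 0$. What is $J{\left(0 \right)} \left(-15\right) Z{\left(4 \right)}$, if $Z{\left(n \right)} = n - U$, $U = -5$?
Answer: $135$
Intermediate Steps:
$Z{\left(n \right)} = 5 + n$ ($Z{\left(n \right)} = n - -5 = n + 5 = 5 + n$)
$C = -1$
$J{\left(p \right)} = -1 + \frac{p}{6}$ ($J{\left(p \right)} = 1 \frac{1}{-1} + \frac{p}{6} = 1 \left(-1\right) + p \frac{1}{6} = -1 + \frac{p}{6}$)
$J{\left(0 \right)} \left(-15\right) Z{\left(4 \right)} = \left(-1 + \frac{1}{6} \cdot 0\right) \left(-15\right) \left(5 + 4\right) = \left(-1 + 0\right) \left(-15\right) 9 = \left(-1\right) \left(-15\right) 9 = 15 \cdot 9 = 135$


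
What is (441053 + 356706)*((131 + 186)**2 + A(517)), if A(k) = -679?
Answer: 79624325790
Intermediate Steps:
(441053 + 356706)*((131 + 186)**2 + A(517)) = (441053 + 356706)*((131 + 186)**2 - 679) = 797759*(317**2 - 679) = 797759*(100489 - 679) = 797759*99810 = 79624325790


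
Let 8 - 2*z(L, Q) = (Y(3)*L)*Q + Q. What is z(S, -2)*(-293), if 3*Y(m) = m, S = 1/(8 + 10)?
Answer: -26663/18 ≈ -1481.3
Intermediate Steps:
S = 1/18 ≈ 0.055556
Y(m) = m/3
z(L, Q) = 4 - Q/2 - L*Q/2 (z(L, Q) = 4 - ((((⅓)*3)*L)*Q + Q)/2 = 4 - ((1*L)*Q + Q)/2 = 4 - (L*Q + Q)/2 = 4 - (Q + L*Q)/2 = 4 + (-Q/2 - L*Q/2) = 4 - Q/2 - L*Q/2)
z(S, -2)*(-293) = (4 - ½*(-2) - ½*1/18*(-2))*(-293) = (4 + 1 + 1/18)*(-293) = (91/18)*(-293) = -26663/18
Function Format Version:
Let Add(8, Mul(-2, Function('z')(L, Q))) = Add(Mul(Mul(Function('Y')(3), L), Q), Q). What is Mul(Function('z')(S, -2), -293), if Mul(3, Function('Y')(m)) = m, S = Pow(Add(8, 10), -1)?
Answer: Rational(-26663, 18) ≈ -1481.3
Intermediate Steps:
S = Rational(1, 18) (S = Pow(18, -1) = Rational(1, 18) ≈ 0.055556)
Function('Y')(m) = Mul(Rational(1, 3), m)
Function('z')(L, Q) = Add(4, Mul(Rational(-1, 2), Q), Mul(Rational(-1, 2), L, Q)) (Function('z')(L, Q) = Add(4, Mul(Rational(-1, 2), Add(Mul(Mul(Mul(Rational(1, 3), 3), L), Q), Q))) = Add(4, Mul(Rational(-1, 2), Add(Mul(Mul(1, L), Q), Q))) = Add(4, Mul(Rational(-1, 2), Add(Mul(L, Q), Q))) = Add(4, Mul(Rational(-1, 2), Add(Q, Mul(L, Q)))) = Add(4, Add(Mul(Rational(-1, 2), Q), Mul(Rational(-1, 2), L, Q))) = Add(4, Mul(Rational(-1, 2), Q), Mul(Rational(-1, 2), L, Q)))
Mul(Function('z')(S, -2), -293) = Mul(Add(4, Mul(Rational(-1, 2), -2), Mul(Rational(-1, 2), Rational(1, 18), -2)), -293) = Mul(Add(4, 1, Rational(1, 18)), -293) = Mul(Rational(91, 18), -293) = Rational(-26663, 18)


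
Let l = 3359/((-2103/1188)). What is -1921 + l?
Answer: -2676785/701 ≈ -3818.5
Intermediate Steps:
l = -1330164/701 (l = 3359/((-2103*1/1188)) = 3359/(-701/396) = 3359*(-396/701) = -1330164/701 ≈ -1897.5)
-1921 + l = -1921 - 1330164/701 = -2676785/701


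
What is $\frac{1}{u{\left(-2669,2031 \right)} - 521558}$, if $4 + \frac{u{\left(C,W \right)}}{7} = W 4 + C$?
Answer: $- \frac{1}{483401} \approx -2.0687 \cdot 10^{-6}$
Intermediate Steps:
$u{\left(C,W \right)} = -28 + 7 C + 28 W$ ($u{\left(C,W \right)} = -28 + 7 \left(W 4 + C\right) = -28 + 7 \left(4 W + C\right) = -28 + 7 \left(C + 4 W\right) = -28 + \left(7 C + 28 W\right) = -28 + 7 C + 28 W$)
$\frac{1}{u{\left(-2669,2031 \right)} - 521558} = \frac{1}{\left(-28 + 7 \left(-2669\right) + 28 \cdot 2031\right) - 521558} = \frac{1}{\left(-28 - 18683 + 56868\right) - 521558} = \frac{1}{38157 - 521558} = \frac{1}{-483401} = - \frac{1}{483401}$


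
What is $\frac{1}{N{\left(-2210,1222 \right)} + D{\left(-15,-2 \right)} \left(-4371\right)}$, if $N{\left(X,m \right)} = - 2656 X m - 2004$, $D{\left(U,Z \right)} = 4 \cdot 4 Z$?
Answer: $\frac{1}{7172984588} \approx 1.3941 \cdot 10^{-10}$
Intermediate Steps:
$D{\left(U,Z \right)} = 16 Z$
$N{\left(X,m \right)} = -2004 - 2656 X m$ ($N{\left(X,m \right)} = - 2656 X m - 2004 = -2004 - 2656 X m$)
$\frac{1}{N{\left(-2210,1222 \right)} + D{\left(-15,-2 \right)} \left(-4371\right)} = \frac{1}{\left(-2004 - \left(-5869760\right) 1222\right) + 16 \left(-2\right) \left(-4371\right)} = \frac{1}{\left(-2004 + 7172846720\right) - -139872} = \frac{1}{7172844716 + 139872} = \frac{1}{7172984588}$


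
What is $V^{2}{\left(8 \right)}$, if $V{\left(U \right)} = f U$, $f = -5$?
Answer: $1600$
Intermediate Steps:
$V{\left(U \right)} = - 5 U$
$V^{2}{\left(8 \right)} = \left(\left(-5\right) 8\right)^{2} = \left(-40\right)^{2} = 1600$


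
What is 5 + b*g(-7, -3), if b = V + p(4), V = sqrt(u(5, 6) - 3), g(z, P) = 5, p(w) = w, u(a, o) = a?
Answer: 25 + 5*sqrt(2) ≈ 32.071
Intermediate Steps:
V = sqrt(2) (V = sqrt(5 - 3) = sqrt(2) ≈ 1.4142)
b = 4 + sqrt(2) (b = sqrt(2) + 4 = 4 + sqrt(2) ≈ 5.4142)
5 + b*g(-7, -3) = 5 + (4 + sqrt(2))*5 = 5 + (20 + 5*sqrt(2)) = 25 + 5*sqrt(2)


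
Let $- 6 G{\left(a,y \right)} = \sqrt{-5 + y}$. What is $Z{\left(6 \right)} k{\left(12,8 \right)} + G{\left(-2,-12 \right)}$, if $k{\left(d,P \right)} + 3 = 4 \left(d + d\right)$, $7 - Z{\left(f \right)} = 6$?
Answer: $93 - \frac{i \sqrt{17}}{6} \approx 93.0 - 0.68718 i$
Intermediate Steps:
$Z{\left(f \right)} = 1$ ($Z{\left(f \right)} = 7 - 6 = 1$)
$G{\left(a,y \right)} = - \frac{\sqrt{-5 + y}}{6}$
$k{\left(d,P \right)} = -3 + 8 d$ ($k{\left(d,P \right)} = -3 + 4 \left(d + d\right) = -3 + 4 \cdot 2 d = -3 + 8 d$)
$Z{\left(6 \right)} k{\left(12,8 \right)} + G{\left(-2,-12 \right)} = 1 \left(-3 + 8 \cdot 12\right) - \frac{\sqrt{-5 - 12}}{6} = 1 \left(-3 + 96\right) - \frac{\sqrt{-17}}{6} = 1 \cdot 93 - \frac{i \sqrt{17}}{6} = 93 - \frac{i \sqrt{17}}{6}$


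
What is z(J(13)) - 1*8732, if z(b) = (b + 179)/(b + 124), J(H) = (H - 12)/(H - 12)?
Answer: -218264/25 ≈ -8730.6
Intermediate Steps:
J(H) = 1 (J(H) = (-12 + H)/(-12 + H) = 1)
z(b) = (179 + b)/(124 + b)
z(J(13)) - 1*8732 = (179 + 1)/(124 + 1) - 1*8732 = 180/125 - 8732 = (1/125)*180 - 8732 = 36/25 - 8732 = -218264/25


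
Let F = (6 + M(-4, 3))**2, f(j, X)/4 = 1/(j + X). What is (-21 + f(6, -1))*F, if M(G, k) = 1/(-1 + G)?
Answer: -84941/125 ≈ -679.53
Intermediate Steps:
f(j, X) = 4/(X + j) (f(j, X) = 4/(j + X) = 4/(X + j))
F = 841/25 (F = (6 + 1/(-1 - 4))**2 = (6 + 1/(-5))**2 = (6 - 1/5)**2 = (29/5)**2 = 841/25 ≈ 33.640)
(-21 + f(6, -1))*F = (-21 + 4/(-1 + 6))*(841/25) = (-21 + 4/5)*(841/25) = -101/5*841/25 = -84941/125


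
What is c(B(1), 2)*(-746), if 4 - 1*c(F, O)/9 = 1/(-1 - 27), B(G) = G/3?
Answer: -379341/14 ≈ -27096.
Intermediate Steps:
B(G) = G/3 (B(G) = G*(1/3) = G/3)
c(F, O) = 1017/28 (c(F, O) = 36 - 9/(-1 - 27) = 36 - 9/(-28) = 36 - 9*(-1/28) = 36 + 9/28 = 1017/28)
c(B(1), 2)*(-746) = (1017/28)*(-746) = -379341/14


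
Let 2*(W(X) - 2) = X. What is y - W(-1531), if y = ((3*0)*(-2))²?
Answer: 1527/2 ≈ 763.50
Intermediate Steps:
W(X) = 2 + X/2
y = 0 (y = (0*(-2))² = 0² = 0)
y - W(-1531) = 0 - (2 + (½)*(-1531)) = 0 - (2 - 1531/2) = 0 - 1*(-1527/2) = 0 + 1527/2 = 1527/2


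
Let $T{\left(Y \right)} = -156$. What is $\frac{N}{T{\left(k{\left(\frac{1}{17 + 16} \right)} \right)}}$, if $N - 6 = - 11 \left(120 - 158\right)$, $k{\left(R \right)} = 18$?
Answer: $- \frac{106}{39} \approx -2.7179$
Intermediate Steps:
$N = 424$ ($N = 6 - 11 \left(120 - 158\right) = 6 - -418 = 6 + 418 = 424$)
$\frac{N}{T{\left(k{\left(\frac{1}{17 + 16} \right)} \right)}} = \frac{424}{-156} = 424 \left(- \frac{1}{156}\right) = - \frac{106}{39}$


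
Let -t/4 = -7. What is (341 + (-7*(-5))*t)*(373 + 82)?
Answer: 601055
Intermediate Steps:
t = 28 (t = -4*(-7) = 28)
(341 + (-7*(-5))*t)*(373 + 82) = (341 - 7*(-5)*28)*(373 + 82) = (341 + 35*28)*455 = (341 + 980)*455 = 1321*455 = 601055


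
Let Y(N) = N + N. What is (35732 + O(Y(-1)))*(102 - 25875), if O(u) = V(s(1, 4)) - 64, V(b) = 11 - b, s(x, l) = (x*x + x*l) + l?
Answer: -919322910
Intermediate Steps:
Y(N) = 2*N
s(x, l) = l + x² + l*x (s(x, l) = (x² + l*x) + l = l + x² + l*x)
O(u) = -62 (O(u) = (11 - (4 + 1² + 4*1)) - 64 = (11 - (4 + 1 + 4)) - 64 = (11 - 1*9) - 64 = (11 - 9) - 64 = 2 - 64 = -62)
(35732 + O(Y(-1)))*(102 - 25875) = (35732 - 62)*(102 - 25875) = 35670*(-25773) = -919322910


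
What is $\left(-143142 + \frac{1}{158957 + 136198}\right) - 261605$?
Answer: $- \frac{119463100784}{295155} \approx -4.0475 \cdot 10^{5}$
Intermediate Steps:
$\left(-143142 + \frac{1}{158957 + 136198}\right) - 261605 = \left(-143142 + \frac{1}{295155}\right) - 261605 = - \frac{42249077009}{295155} - 261605 = - \frac{119463100784}{295155}$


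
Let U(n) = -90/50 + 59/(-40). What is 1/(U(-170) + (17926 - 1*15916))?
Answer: 40/80269 ≈ 0.00049832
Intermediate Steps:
U(n) = -131/40 (U(n) = -90*1/50 + 59*(-1/40) = -9/5 - 59/40 = -131/40)
1/(U(-170) + (17926 - 1*15916)) = 1/(-131/40 + (17926 - 1*15916)) = 1/(-131/40 + (17926 - 15916)) = 1/(-131/40 + 2010) = 1/(80269/40) = 40/80269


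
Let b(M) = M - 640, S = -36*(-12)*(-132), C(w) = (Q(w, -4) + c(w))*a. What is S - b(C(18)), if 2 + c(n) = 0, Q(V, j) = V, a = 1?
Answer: -56400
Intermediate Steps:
c(n) = -2 (c(n) = -2 + 0 = -2)
C(w) = -2 + w (C(w) = (w - 2)*1 = (-2 + w)*1 = -2 + w)
S = -57024 (S = 432*(-132) = -57024)
b(M) = -640 + M
S - b(C(18)) = -57024 - (-640 + (-2 + 18)) = -57024 - (-640 + 16) = -57024 - 1*(-624) = -57024 + 624 = -56400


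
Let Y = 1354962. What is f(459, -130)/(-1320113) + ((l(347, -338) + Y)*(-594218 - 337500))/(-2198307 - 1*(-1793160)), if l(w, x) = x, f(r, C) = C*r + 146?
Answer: 1666151029052945644/534839821611 ≈ 3.1152e+6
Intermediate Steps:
f(r, C) = 146 + C*r
f(459, -130)/(-1320113) + ((l(347, -338) + Y)*(-594218 - 337500))/(-2198307 - 1*(-1793160)) = (146 - 130*459)/(-1320113) + ((-338 + 1354962)*(-594218 - 337500))/(-2198307 - 1*(-1793160)) = (146 - 59670)*(-1/1320113) + (1354624*(-931718))/(-2198307 + 1793160) = -59524*(-1/1320113) - 1262127564032/(-405147) = 59524/1320113 - 1262127564032*(-1/405147) = 59524/1320113 + 1262127564032/405147 = 1666151029052945644/534839821611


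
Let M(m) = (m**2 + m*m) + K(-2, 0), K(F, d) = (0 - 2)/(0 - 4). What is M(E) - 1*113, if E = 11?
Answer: 259/2 ≈ 129.50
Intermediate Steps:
K(F, d) = 1/2 (K(F, d) = -2/(-4) = -2*(-1/4) = 1/2)
M(m) = 1/2 + 2*m**2 (M(m) = (m**2 + m*m) + 1/2 = (m**2 + m**2) + 1/2 = 2*m**2 + 1/2 = 1/2 + 2*m**2)
M(E) - 1*113 = (1/2 + 2*11**2) - 1*113 = (1/2 + 2*121) - 113 = (1/2 + 242) - 113 = 485/2 - 113 = 259/2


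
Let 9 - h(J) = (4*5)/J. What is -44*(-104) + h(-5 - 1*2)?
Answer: 32115/7 ≈ 4587.9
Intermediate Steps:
h(J) = 9 - 20/J (h(J) = 9 - 4*5/J = 9 - 20/J)
-44*(-104) + h(-5 - 1*2) = -44*(-104) + (9 - 20/(-5 - 1*2)) = 4576 + (9 - 20/(-5 - 2)) = 4576 + (9 - 20/(-7)) = 4576 + (9 - 20*(-1/7)) = 4576 + (9 + 20/7) = 4576 + 83/7 = 32115/7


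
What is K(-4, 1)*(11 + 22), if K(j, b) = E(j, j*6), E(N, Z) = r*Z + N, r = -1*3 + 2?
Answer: 660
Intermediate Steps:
r = -1 (r = -3 + 2 = -1)
E(N, Z) = N - Z (E(N, Z) = -Z + N = N - Z)
K(j, b) = -5*j (K(j, b) = j - j*6 = j - 6*j = -5*j)
K(-4, 1)*(11 + 22) = (-5*(-4))*(11 + 22) = 20*33 = 660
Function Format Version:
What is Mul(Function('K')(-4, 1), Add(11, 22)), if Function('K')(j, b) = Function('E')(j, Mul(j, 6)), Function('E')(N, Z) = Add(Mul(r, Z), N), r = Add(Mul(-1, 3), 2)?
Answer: 660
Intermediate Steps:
r = -1 (r = Add(-3, 2) = -1)
Function('E')(N, Z) = Add(N, Mul(-1, Z)) (Function('E')(N, Z) = Add(Mul(-1, Z), N) = Add(N, Mul(-1, Z)))
Function('K')(j, b) = Mul(-5, j) (Function('K')(j, b) = Add(j, Mul(-1, Mul(j, 6))) = Add(j, Mul(-1, Mul(6, j))) = Add(j, Mul(-6, j)) = Mul(-5, j))
Mul(Function('K')(-4, 1), Add(11, 22)) = Mul(Mul(-5, -4), Add(11, 22)) = Mul(20, 33) = 660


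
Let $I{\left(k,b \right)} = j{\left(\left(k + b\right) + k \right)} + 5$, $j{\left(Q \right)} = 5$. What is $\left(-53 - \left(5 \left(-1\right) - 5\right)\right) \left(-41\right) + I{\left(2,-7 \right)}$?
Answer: $1773$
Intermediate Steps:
$I{\left(k,b \right)} = 10$ ($I{\left(k,b \right)} = 5 + 5 = 10$)
$\left(-53 - \left(5 \left(-1\right) - 5\right)\right) \left(-41\right) + I{\left(2,-7 \right)} = \left(-53 - \left(5 \left(-1\right) - 5\right)\right) \left(-41\right) + 10 = \left(-53 - \left(-5 - 5\right)\right) \left(-41\right) + 10 = \left(-53 - -10\right) \left(-41\right) + 10 = \left(-53 + 10\right) \left(-41\right) + 10 = \left(-43\right) \left(-41\right) + 10 = 1763 + 10 = 1773$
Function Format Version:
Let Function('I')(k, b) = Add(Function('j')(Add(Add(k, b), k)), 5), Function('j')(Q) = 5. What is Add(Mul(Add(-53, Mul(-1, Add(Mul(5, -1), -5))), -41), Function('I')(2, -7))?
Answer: 1773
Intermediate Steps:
Function('I')(k, b) = 10 (Function('I')(k, b) = Add(5, 5) = 10)
Add(Mul(Add(-53, Mul(-1, Add(Mul(5, -1), -5))), -41), Function('I')(2, -7)) = Add(Mul(Add(-53, Mul(-1, Add(Mul(5, -1), -5))), -41), 10) = Add(Mul(Add(-53, Mul(-1, Add(-5, -5))), -41), 10) = Add(Mul(Add(-53, Mul(-1, -10)), -41), 10) = Add(Mul(Add(-53, 10), -41), 10) = Add(Mul(-43, -41), 10) = Add(1763, 10) = 1773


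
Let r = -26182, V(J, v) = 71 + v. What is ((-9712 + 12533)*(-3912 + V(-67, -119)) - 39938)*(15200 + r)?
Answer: 123120278236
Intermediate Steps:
((-9712 + 12533)*(-3912 + V(-67, -119)) - 39938)*(15200 + r) = ((-9712 + 12533)*(-3912 + (71 - 119)) - 39938)*(15200 - 26182) = (2821*(-3912 - 48) - 39938)*(-10982) = (2821*(-3960) - 39938)*(-10982) = (-11171160 - 39938)*(-10982) = -11211098*(-10982) = 123120278236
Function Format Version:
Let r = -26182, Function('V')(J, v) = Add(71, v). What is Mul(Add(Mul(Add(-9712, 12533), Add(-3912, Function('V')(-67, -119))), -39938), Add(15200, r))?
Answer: 123120278236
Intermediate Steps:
Mul(Add(Mul(Add(-9712, 12533), Add(-3912, Function('V')(-67, -119))), -39938), Add(15200, r)) = Mul(Add(Mul(Add(-9712, 12533), Add(-3912, Add(71, -119))), -39938), Add(15200, -26182)) = Mul(Add(Mul(2821, Add(-3912, -48)), -39938), -10982) = Mul(Add(Mul(2821, -3960), -39938), -10982) = Mul(Add(-11171160, -39938), -10982) = Mul(-11211098, -10982) = 123120278236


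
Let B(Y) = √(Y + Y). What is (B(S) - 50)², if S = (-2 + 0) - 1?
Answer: (50 - I*√6)² ≈ 2494.0 - 244.95*I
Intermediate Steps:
S = -3 (S = -2 - 1 = -3)
B(Y) = √2*√Y (B(Y) = √(2*Y) = √2*√Y)
(B(S) - 50)² = (√2*√(-3) - 50)² = (√2*(I*√3) - 50)² = (I*√6 - 50)² = (-50 + I*√6)²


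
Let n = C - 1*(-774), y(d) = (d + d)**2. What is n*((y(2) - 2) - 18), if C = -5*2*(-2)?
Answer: -3176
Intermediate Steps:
y(d) = 4*d**2 (y(d) = (2*d)**2 = 4*d**2)
C = 20 (C = -10*(-2) = 20)
n = 794 (n = 20 - 1*(-774) = 20 + 774 = 794)
n*((y(2) - 2) - 18) = 794*((4*2**2 - 2) - 18) = 794*((4*4 - 2) - 18) = 794*((16 - 2) - 18) = 794*(14 - 18) = 794*(-4) = -3176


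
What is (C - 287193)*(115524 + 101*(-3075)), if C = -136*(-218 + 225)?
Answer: 56202970395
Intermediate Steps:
C = -952 (C = -136*7 = -952)
(C - 287193)*(115524 + 101*(-3075)) = (-952 - 287193)*(115524 + 101*(-3075)) = -288145*(115524 - 310575) = -288145*(-195051) = 56202970395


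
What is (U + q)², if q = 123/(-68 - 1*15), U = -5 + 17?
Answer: 762129/6889 ≈ 110.63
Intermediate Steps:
U = 12
q = -123/83 (q = 123/(-68 - 15) = 123/(-83) = 123*(-1/83) = -123/83 ≈ -1.4819)
(U + q)² = (12 - 123/83)² = (873/83)² = 762129/6889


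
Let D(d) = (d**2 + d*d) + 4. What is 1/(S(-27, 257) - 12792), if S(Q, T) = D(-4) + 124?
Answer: -1/12632 ≈ -7.9164e-5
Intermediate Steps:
D(d) = 4 + 2*d**2 (D(d) = (d**2 + d**2) + 4 = 2*d**2 + 4 = 4 + 2*d**2)
S(Q, T) = 160 (S(Q, T) = (4 + 2*(-4)**2) + 124 = (4 + 2*16) + 124 = (4 + 32) + 124 = 36 + 124 = 160)
1/(S(-27, 257) - 12792) = 1/(160 - 12792) = 1/(-12632) = -1/12632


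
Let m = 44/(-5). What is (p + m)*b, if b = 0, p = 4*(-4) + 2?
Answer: 0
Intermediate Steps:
m = -44/5 (m = 44*(-⅕) = -44/5 ≈ -8.8000)
p = -14 (p = -16 + 2 = -14)
(p + m)*b = (-14 - 44/5)*0 = -114/5*0 = 0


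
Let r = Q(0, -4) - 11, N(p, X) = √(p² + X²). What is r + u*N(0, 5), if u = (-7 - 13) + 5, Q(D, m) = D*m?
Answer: -86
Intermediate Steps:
N(p, X) = √(X² + p²)
u = -15 (u = -20 + 5 = -15)
r = -11 (r = 0*(-4) - 11 = 0 - 11 = -11)
r + u*N(0, 5) = -11 - 15*√(5² + 0²) = -11 - 15*√(25 + 0) = -11 - 15*√25 = -11 - 15*5 = -11 - 75 = -86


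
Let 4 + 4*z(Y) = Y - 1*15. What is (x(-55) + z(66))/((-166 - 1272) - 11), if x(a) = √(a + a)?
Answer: -47/5796 - I*√110/1449 ≈ -0.008109 - 0.0072382*I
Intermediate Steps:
z(Y) = -19/4 + Y/4 (z(Y) = -1 + (Y - 1*15)/4 = -1 + (Y - 15)/4 = -1 + (-15 + Y)/4 = -1 + (-15/4 + Y/4) = -19/4 + Y/4)
x(a) = √2*√a (x(a) = √(2*a) = √2*√a)
(x(-55) + z(66))/((-166 - 1272) - 11) = (√2*√(-55) + (-19/4 + (¼)*66))/((-166 - 1272) - 11) = (√2*(I*√55) + (-19/4 + 33/2))/(-1438 - 11) = (I*√110 + 47/4)/(-1449) = (47/4 + I*√110)*(-1/1449) = -47/5796 - I*√110/1449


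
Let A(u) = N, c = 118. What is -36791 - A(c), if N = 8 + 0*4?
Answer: -36799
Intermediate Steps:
N = 8 (N = 8 + 0 = 8)
A(u) = 8
-36791 - A(c) = -36791 - 1*8 = -36791 - 8 = -36799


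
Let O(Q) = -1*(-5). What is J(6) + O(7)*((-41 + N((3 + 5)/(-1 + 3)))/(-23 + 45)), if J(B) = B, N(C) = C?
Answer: -53/22 ≈ -2.4091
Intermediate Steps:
O(Q) = 5
J(6) + O(7)*((-41 + N((3 + 5)/(-1 + 3)))/(-23 + 45)) = 6 + 5*((-41 + (3 + 5)/(-1 + 3))/(-23 + 45)) = 6 + 5*((-41 + 8/2)/22) = 6 + 5*((-41 + 8*(½))*(1/22)) = 6 + 5*((-41 + 4)*(1/22)) = 6 + 5*(-37*1/22) = 6 + 5*(-37/22) = 6 - 185/22 = -53/22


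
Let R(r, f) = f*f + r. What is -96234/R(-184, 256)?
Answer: -16039/10892 ≈ -1.4725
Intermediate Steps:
R(r, f) = r + f**2 (R(r, f) = f**2 + r = r + f**2)
-96234/R(-184, 256) = -96234/(-184 + 256**2) = -96234/(-184 + 65536) = -96234/65352 = -96234*1/65352 = -16039/10892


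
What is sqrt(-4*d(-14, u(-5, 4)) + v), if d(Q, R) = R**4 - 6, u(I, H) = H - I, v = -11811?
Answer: I*sqrt(38031) ≈ 195.02*I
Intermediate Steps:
d(Q, R) = -6 + R**4
sqrt(-4*d(-14, u(-5, 4)) + v) = sqrt(-4*(-6 + (4 - 1*(-5))**4) - 11811) = sqrt(-4*(-6 + (4 + 5)**4) - 11811) = sqrt(-4*(-6 + 9**4) - 11811) = sqrt(-4*(-6 + 6561) - 11811) = sqrt(-4*6555 - 11811) = sqrt(-26220 - 11811) = sqrt(-38031) = I*sqrt(38031)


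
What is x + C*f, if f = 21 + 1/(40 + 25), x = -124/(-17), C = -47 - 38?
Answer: -393162/221 ≈ -1779.0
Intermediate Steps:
C = -85
x = 124/17 (x = -124*(-1/17) = 124/17 ≈ 7.2941)
f = 1366/65 (f = 21 + 1/65 = 1366/65 ≈ 21.015)
x + C*f = 124/17 - 85*1366/65 = 124/17 - 23222/13 = -393162/221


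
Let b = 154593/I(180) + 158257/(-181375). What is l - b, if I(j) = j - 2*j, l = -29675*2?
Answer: -42434696297/725500 ≈ -58490.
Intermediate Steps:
l = -59350
I(j) = -j
b = -623728703/725500 (b = 154593/((-1*180)) + 158257/(-181375) = 154593/(-180) + 158257*(-1/181375) = 154593*(-1/180) - 158257/181375 = -17177/20 - 158257/181375 = -623728703/725500 ≈ -859.72)
l - b = -59350 - 1*(-623728703/725500) = -59350 + 623728703/725500 = -42434696297/725500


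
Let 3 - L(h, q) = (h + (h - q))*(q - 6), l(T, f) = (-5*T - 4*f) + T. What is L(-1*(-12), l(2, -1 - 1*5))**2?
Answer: 5929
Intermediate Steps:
l(T, f) = -4*T - 4*f
L(h, q) = 3 - (-6 + q)*(-q + 2*h) (L(h, q) = 3 - (h + (h - q))*(q - 6) = 3 - (-q + 2*h)*(-6 + q) = 3 - (-6 + q)*(-q + 2*h))
L(-1*(-12), l(2, -1 - 1*5))**2 = (3 + (-4*2 - 4*(-1 - 1*5))**2 - 6*(-4*2 - 4*(-1 - 1*5)) + 12*(-1*(-12)) - 2*(-1*(-12))*(-4*2 - 4*(-1 - 1*5)))**2 = (3 + (-8 - 4*(-1 - 5))**2 - 6*(-8 - 4*(-1 - 5)) + 12*12 - 2*12*(-8 - 4*(-1 - 5)))**2 = (3 + (-8 - 4*(-6))**2 - 6*(-8 - 4*(-6)) + 144 - 2*12*(-8 - 4*(-6)))**2 = (3 + (-8 + 24)**2 - 6*(-8 + 24) + 144 - 2*12*(-8 + 24))**2 = (3 + 16**2 - 6*16 + 144 - 2*12*16)**2 = (3 + 256 - 96 + 144 - 384)**2 = (-77)**2 = 5929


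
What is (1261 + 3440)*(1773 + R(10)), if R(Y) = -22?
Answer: 8231451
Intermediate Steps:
(1261 + 3440)*(1773 + R(10)) = (1261 + 3440)*(1773 - 22) = 4701*1751 = 8231451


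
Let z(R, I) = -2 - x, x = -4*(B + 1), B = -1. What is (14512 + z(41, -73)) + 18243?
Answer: 32753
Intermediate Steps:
x = 0 (x = -4*(-1 + 1) = -4*0 = 0)
z(R, I) = -2 (z(R, I) = -2 - 1*0 = -2 + 0 = -2)
(14512 + z(41, -73)) + 18243 = (14512 - 2) + 18243 = 14510 + 18243 = 32753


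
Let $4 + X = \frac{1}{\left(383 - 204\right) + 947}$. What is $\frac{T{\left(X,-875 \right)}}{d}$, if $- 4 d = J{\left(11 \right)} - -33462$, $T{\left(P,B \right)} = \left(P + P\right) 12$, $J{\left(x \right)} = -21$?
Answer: $\frac{72048}{6275761} \approx 0.01148$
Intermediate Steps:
$X = - \frac{4503}{1126}$ ($X = -4 + \frac{1}{\left(383 - 204\right) + 947} = -4 + \frac{1}{179 + 947} = -4 + \frac{1}{1126} = - \frac{4503}{1126} \approx -3.9991$)
$T{\left(P,B \right)} = 24 P$ ($T{\left(P,B \right)} = 2 P 12 = 24 P$)
$d = - \frac{33441}{4}$ ($d = - \frac{-21 - -33462}{4} = - \frac{-21 + 33462}{4} = \left(- \frac{1}{4}\right) 33441 = - \frac{33441}{4} \approx -8360.3$)
$\frac{T{\left(X,-875 \right)}}{d} = \frac{24 \left(- \frac{4503}{1126}\right)}{- \frac{33441}{4}} = \left(- \frac{54036}{563}\right) \left(- \frac{4}{33441}\right) = \frac{72048}{6275761}$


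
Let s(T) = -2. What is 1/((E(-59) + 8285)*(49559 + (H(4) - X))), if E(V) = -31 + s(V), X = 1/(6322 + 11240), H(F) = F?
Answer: 8781/3591375221030 ≈ 2.4450e-9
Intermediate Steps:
X = 1/17562 ≈ 5.6941e-5
E(V) = -33 (E(V) = -31 - 2 = -33)
1/((E(-59) + 8285)*(49559 + (H(4) - X))) = 1/((-33 + 8285)*(49559 + (4 - 1*1/17562))) = 1/(8252*(49559 + (4 - 1/17562))) = 1/(8252*(49559 + 70247/17562)) = 1/(8252*(870425405/17562)) = 1/(3591375221030/8781) = 8781/3591375221030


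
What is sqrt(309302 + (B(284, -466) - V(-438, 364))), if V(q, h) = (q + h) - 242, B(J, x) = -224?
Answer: 37*sqrt(226) ≈ 556.23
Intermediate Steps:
V(q, h) = -242 + h + q (V(q, h) = (h + q) - 242 = -242 + h + q)
sqrt(309302 + (B(284, -466) - V(-438, 364))) = sqrt(309302 + (-224 - (-242 + 364 - 438))) = sqrt(309302 + (-224 - 1*(-316))) = sqrt(309302 + (-224 + 316)) = sqrt(309302 + 92) = sqrt(309394) = 37*sqrt(226)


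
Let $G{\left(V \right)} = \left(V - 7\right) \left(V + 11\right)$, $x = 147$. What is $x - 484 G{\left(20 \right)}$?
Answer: $-194905$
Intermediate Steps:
$G{\left(V \right)} = \left(-7 + V\right) \left(11 + V\right)$
$x - 484 G{\left(20 \right)} = 147 - 484 \left(-77 + 20^{2} + 4 \cdot 20\right) = 147 - 484 \left(-77 + 400 + 80\right) = 147 - 195052 = -194905$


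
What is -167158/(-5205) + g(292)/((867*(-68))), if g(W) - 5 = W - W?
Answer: 1094993447/34096220 ≈ 32.115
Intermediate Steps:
g(W) = 5 (g(W) = 5 + (W - W) = 5 + 0 = 5)
-167158/(-5205) + g(292)/((867*(-68))) = -167158/(-5205) + 5/((867*(-68))) = -167158*(-1/5205) + 5/(-58956) = 167158/5205 + 5*(-1/58956) = 167158/5205 - 5/58956 = 1094993447/34096220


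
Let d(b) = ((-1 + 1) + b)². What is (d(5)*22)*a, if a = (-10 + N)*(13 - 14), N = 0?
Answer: 5500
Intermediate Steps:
a = 10 (a = (-10 + 0)*(13 - 14) = -10*(-1) = 10)
d(b) = b² (d(b) = (0 + b)² = b²)
(d(5)*22)*a = (5²*22)*10 = (25*22)*10 = 550*10 = 5500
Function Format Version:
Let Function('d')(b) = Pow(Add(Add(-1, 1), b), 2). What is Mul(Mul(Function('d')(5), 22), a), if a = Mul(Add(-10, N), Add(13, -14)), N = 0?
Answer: 5500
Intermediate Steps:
a = 10 (a = Mul(Add(-10, 0), Add(13, -14)) = Mul(-10, -1) = 10)
Function('d')(b) = Pow(b, 2) (Function('d')(b) = Pow(Add(0, b), 2) = Pow(b, 2))
Mul(Mul(Function('d')(5), 22), a) = Mul(Mul(Pow(5, 2), 22), 10) = Mul(Mul(25, 22), 10) = Mul(550, 10) = 5500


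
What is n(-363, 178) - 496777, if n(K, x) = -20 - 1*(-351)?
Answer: -496446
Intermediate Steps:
n(K, x) = 331 (n(K, x) = -20 + 351 = 331)
n(-363, 178) - 496777 = 331 - 496777 = -496446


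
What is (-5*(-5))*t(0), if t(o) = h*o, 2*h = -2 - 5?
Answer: 0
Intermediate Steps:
h = -7/2 (h = (-2 - 5)/2 = (½)*(-7) = -7/2 ≈ -3.5000)
t(o) = -7*o/2
(-5*(-5))*t(0) = (-5*(-5))*(-7/2*0) = 25*0 = 0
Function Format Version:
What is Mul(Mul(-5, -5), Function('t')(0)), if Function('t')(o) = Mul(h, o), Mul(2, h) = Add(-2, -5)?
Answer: 0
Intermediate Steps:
h = Rational(-7, 2) (h = Mul(Rational(1, 2), Add(-2, -5)) = Mul(Rational(1, 2), -7) = Rational(-7, 2) ≈ -3.5000)
Function('t')(o) = Mul(Rational(-7, 2), o)
Mul(Mul(-5, -5), Function('t')(0)) = Mul(Mul(-5, -5), Mul(Rational(-7, 2), 0)) = Mul(25, 0) = 0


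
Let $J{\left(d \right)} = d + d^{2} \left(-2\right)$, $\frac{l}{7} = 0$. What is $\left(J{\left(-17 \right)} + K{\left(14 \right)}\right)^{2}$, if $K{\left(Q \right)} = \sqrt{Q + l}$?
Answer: $\left(595 - \sqrt{14}\right)^{2} \approx 3.4959 \cdot 10^{5}$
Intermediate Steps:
$l = 0$ ($l = 7 \cdot 0 = 0$)
$J{\left(d \right)} = d - 2 d^{2}$
$K{\left(Q \right)} = \sqrt{Q}$ ($K{\left(Q \right)} = \sqrt{Q + 0} = \sqrt{Q}$)
$\left(J{\left(-17 \right)} + K{\left(14 \right)}\right)^{2} = \left(- 17 \left(1 - -34\right) + \sqrt{14}\right)^{2} = \left(- 17 \left(1 + 34\right) + \sqrt{14}\right)^{2} = \left(\left(-17\right) 35 + \sqrt{14}\right)^{2} = \left(-595 + \sqrt{14}\right)^{2}$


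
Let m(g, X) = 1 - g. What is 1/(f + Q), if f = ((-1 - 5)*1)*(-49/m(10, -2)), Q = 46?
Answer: 3/40 ≈ 0.075000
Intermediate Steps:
f = -98/3 (f = ((-1 - 5)*1)*(-49/(1 - 1*10)) = (-6*1)*(-49/(1 - 10)) = -(-294)/(-9) = -(-294)*(-1)/9 = -6*49/9 = -98/3 ≈ -32.667)
1/(f + Q) = 1/(-98/3 + 46) = 1/(40/3) = 3/40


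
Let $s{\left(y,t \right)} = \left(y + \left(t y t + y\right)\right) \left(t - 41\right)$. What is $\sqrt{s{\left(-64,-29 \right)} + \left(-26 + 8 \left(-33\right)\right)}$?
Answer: $5 \sqrt{151054} \approx 1943.3$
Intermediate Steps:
$s{\left(y,t \right)} = \left(-41 + t\right) \left(2 y + y t^{2}\right)$ ($s{\left(y,t \right)} = \left(y + \left(y t^{2} + y\right)\right) \left(-41 + t\right) = \left(y + \left(y + y t^{2}\right)\right) \left(-41 + t\right) = \left(2 y + y t^{2}\right) \left(-41 + t\right) = \left(-41 + t\right) \left(2 y + y t^{2}\right)$)
$\sqrt{s{\left(-64,-29 \right)} + \left(-26 + 8 \left(-33\right)\right)} = \sqrt{- 64 \left(-82 + \left(-29\right)^{3} - 41 \left(-29\right)^{2} + 2 \left(-29\right)\right) + \left(-26 + 8 \left(-33\right)\right)} = \sqrt{- 64 \left(-82 - 24389 - 34481 - 58\right) - 290} = \sqrt{\left(-64\right) \left(-59010\right) - 290} = \sqrt{3776640 - 290} = \sqrt{3776350} = 5 \sqrt{151054}$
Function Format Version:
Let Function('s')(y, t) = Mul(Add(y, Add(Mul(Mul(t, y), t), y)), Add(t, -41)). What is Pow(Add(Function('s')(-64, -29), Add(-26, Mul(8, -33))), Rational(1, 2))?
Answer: Mul(5, Pow(151054, Rational(1, 2))) ≈ 1943.3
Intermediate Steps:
Function('s')(y, t) = Mul(Add(-41, t), Add(Mul(2, y), Mul(y, Pow(t, 2)))) (Function('s')(y, t) = Mul(Add(y, Add(Mul(y, Pow(t, 2)), y)), Add(-41, t)) = Mul(Add(y, Add(y, Mul(y, Pow(t, 2)))), Add(-41, t)) = Mul(Add(Mul(2, y), Mul(y, Pow(t, 2))), Add(-41, t)) = Mul(Add(-41, t), Add(Mul(2, y), Mul(y, Pow(t, 2)))))
Pow(Add(Function('s')(-64, -29), Add(-26, Mul(8, -33))), Rational(1, 2)) = Pow(Add(Mul(-64, Add(-82, Pow(-29, 3), Mul(-41, Pow(-29, 2)), Mul(2, -29))), Add(-26, Mul(8, -33))), Rational(1, 2)) = Pow(Add(Mul(-64, Add(-82, -24389, Mul(-41, 841), -58)), Add(-26, -264)), Rational(1, 2)) = Pow(Add(Mul(-64, Add(-82, -24389, -34481, -58)), -290), Rational(1, 2)) = Pow(Add(Mul(-64, -59010), -290), Rational(1, 2)) = Pow(Add(3776640, -290), Rational(1, 2)) = Pow(3776350, Rational(1, 2)) = Mul(5, Pow(151054, Rational(1, 2)))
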